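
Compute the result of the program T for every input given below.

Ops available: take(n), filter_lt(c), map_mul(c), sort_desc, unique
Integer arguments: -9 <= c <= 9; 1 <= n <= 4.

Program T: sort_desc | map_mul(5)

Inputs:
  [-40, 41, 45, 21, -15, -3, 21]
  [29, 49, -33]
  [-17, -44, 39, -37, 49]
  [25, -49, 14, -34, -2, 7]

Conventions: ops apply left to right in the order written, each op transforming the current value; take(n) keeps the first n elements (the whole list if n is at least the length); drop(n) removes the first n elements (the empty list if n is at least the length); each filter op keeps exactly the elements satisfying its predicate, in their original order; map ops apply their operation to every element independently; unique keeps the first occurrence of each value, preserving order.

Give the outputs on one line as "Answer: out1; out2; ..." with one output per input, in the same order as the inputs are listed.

[225, 205, 105, 105, -15, -75, -200]; [245, 145, -165]; [245, 195, -85, -185, -220]; [125, 70, 35, -10, -170, -245]

Execution, op by op:
  [-40, 41, 45, 21, -15, -3, 21] -> [45, 41, 21, 21, -3, -15, -40] -> [225, 205, 105, 105, -15, -75, -200]
  [29, 49, -33] -> [49, 29, -33] -> [245, 145, -165]
  [-17, -44, 39, -37, 49] -> [49, 39, -17, -37, -44] -> [245, 195, -85, -185, -220]
  [25, -49, 14, -34, -2, 7] -> [25, 14, 7, -2, -34, -49] -> [125, 70, 35, -10, -170, -245]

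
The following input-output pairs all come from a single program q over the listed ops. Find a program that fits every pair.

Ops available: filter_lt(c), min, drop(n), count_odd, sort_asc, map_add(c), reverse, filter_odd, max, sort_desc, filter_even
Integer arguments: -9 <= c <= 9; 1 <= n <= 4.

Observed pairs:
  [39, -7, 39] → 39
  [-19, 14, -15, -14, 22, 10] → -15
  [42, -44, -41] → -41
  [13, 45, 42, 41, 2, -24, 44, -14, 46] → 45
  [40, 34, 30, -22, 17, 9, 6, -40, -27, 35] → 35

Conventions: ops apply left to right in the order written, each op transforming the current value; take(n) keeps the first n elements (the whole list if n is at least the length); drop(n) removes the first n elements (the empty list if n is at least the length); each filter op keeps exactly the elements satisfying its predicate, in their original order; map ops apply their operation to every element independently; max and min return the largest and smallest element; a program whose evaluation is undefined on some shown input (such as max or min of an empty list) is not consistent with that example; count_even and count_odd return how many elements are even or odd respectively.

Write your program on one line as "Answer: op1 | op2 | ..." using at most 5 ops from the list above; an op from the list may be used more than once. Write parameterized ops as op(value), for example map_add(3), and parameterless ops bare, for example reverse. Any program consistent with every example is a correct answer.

reverse | filter_odd | sort_asc | reverse | max

Check, running the answer program on each example:
  [39, -7, 39] -> [39, -7, 39] -> [39, -7, 39] -> [-7, 39, 39] -> [39, 39, -7] -> 39
  [-19, 14, -15, -14, 22, 10] -> [10, 22, -14, -15, 14, -19] -> [-15, -19] -> [-19, -15] -> [-15, -19] -> -15
  [42, -44, -41] -> [-41, -44, 42] -> [-41] -> [-41] -> [-41] -> -41
  [13, 45, 42, 41, 2, -24, 44, -14, 46] -> [46, -14, 44, -24, 2, 41, 42, 45, 13] -> [41, 45, 13] -> [13, 41, 45] -> [45, 41, 13] -> 45
  [40, 34, 30, -22, 17, 9, 6, -40, -27, 35] -> [35, -27, -40, 6, 9, 17, -22, 30, 34, 40] -> [35, -27, 9, 17] -> [-27, 9, 17, 35] -> [35, 17, 9, -27] -> 35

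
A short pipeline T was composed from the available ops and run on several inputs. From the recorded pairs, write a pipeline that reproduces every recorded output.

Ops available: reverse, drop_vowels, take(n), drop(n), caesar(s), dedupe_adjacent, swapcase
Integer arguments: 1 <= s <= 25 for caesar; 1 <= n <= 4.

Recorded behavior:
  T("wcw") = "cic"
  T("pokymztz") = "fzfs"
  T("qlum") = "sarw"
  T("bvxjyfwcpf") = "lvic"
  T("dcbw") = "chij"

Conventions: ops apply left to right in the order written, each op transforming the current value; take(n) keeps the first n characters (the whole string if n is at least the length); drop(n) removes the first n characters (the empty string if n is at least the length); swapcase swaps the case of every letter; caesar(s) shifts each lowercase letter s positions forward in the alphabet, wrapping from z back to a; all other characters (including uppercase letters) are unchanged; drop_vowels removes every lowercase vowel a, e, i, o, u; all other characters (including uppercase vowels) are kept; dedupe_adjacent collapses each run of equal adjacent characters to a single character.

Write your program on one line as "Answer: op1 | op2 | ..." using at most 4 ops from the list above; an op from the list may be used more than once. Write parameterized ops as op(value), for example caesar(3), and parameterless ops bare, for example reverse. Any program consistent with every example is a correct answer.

reverse | take(4) | caesar(21) | caesar(11)

Check, running the answer program on each example:
  "wcw" -> "wcw" -> "wcw" -> "rxr" -> "cic"
  "pokymztz" -> "ztzmykop" -> "ztzm" -> "uouh" -> "fzfs"
  "qlum" -> "mulq" -> "mulq" -> "hpgl" -> "sarw"
  "bvxjyfwcpf" -> "fpcwfyjxvb" -> "fpcw" -> "akxr" -> "lvic"
  "dcbw" -> "wbcd" -> "wbcd" -> "rwxy" -> "chij"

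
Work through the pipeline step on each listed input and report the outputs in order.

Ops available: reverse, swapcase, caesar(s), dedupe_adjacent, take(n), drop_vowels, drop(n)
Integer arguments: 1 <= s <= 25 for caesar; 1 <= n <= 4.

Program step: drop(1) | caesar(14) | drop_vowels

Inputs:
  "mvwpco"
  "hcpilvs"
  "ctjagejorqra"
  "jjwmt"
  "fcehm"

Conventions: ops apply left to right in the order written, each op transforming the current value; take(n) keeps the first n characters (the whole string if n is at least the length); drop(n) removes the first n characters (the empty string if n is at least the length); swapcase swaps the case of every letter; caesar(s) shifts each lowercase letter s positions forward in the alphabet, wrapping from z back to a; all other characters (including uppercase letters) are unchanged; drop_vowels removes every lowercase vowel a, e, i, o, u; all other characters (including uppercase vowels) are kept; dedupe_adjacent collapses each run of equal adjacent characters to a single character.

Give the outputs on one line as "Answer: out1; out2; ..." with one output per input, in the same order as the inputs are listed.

Execution, op by op:
  "mvwpco" -> "vwpco" -> "jkdqc" -> "jkdqc"
  "hcpilvs" -> "cpilvs" -> "qdwzjg" -> "qdwzjg"
  "ctjagejorqra" -> "tjagejorqra" -> "hxousxcfefo" -> "hxsxcff"
  "jjwmt" -> "jwmt" -> "xkah" -> "xkh"
  "fcehm" -> "cehm" -> "qsva" -> "qsv"

"jkdqc"; "qdwzjg"; "hxsxcff"; "xkh"; "qsv"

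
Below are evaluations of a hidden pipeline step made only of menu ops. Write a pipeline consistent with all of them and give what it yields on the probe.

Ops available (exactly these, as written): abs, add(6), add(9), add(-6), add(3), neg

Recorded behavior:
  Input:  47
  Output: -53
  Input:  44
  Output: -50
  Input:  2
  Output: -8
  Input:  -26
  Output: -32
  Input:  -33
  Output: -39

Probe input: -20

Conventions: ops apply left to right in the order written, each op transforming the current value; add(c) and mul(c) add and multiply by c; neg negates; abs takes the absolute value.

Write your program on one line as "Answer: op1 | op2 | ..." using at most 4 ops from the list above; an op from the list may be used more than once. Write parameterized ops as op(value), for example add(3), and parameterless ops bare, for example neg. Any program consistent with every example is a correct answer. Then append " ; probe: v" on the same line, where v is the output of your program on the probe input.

abs | add(6) | neg ; probe: -26

Check, running the answer program on each example:
  47 -> 47 -> 53 -> -53
  44 -> 44 -> 50 -> -50
  2 -> 2 -> 8 -> -8
  -26 -> 26 -> 32 -> -32
  -33 -> 33 -> 39 -> -39
  probe: -20 -> 20 -> 26 -> -26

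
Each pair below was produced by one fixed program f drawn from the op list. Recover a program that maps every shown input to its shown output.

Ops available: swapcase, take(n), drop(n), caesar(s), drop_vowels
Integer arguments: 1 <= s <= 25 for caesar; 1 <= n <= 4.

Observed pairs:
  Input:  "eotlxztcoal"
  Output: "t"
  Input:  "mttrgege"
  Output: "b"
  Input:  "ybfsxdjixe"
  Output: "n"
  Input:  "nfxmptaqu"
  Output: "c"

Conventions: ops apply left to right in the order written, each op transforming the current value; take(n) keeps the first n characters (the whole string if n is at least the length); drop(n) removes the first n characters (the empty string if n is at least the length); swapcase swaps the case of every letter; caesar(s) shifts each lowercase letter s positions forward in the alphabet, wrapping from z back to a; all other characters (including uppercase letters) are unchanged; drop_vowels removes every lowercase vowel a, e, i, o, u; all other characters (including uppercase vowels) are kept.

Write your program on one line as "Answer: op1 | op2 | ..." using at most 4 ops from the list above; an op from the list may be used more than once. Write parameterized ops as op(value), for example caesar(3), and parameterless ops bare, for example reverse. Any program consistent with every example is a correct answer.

caesar(15) | take(4) | take(1)

Check, running the answer program on each example:
  "eotlxztcoal" -> "tdiamoirdpa" -> "tdia" -> "t"
  "mttrgege" -> "biigvtvt" -> "biig" -> "b"
  "ybfsxdjixe" -> "nquhmsyxmt" -> "nquh" -> "n"
  "nfxmptaqu" -> "cumbeipfj" -> "cumb" -> "c"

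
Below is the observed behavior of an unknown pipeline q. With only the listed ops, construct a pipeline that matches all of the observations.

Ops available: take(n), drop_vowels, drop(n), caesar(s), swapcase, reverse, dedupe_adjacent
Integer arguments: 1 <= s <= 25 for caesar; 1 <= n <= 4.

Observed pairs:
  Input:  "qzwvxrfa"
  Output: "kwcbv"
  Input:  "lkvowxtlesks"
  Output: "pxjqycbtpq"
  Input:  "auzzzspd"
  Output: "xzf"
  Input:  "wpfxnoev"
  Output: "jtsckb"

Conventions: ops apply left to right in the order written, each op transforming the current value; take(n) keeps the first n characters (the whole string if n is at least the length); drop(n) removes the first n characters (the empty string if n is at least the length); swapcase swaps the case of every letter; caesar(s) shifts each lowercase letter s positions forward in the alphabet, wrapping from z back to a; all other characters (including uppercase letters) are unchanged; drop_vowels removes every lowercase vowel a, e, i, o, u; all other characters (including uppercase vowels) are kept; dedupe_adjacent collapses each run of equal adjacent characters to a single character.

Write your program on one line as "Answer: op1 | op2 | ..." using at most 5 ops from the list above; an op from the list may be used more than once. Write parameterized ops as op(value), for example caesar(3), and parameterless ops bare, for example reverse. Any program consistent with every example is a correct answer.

caesar(5) | reverse | dedupe_adjacent | drop(1) | drop_vowels

Check, running the answer program on each example:
  "qzwvxrfa" -> "vebacwkf" -> "fkwcabev" -> "fkwcabev" -> "kwcabev" -> "kwcbv"
  "lkvowxtlesks" -> "qpatbcyqjxpx" -> "xpxjqycbtapq" -> "xpxjqycbtapq" -> "pxjqycbtapq" -> "pxjqycbtpq"
  "auzzzspd" -> "fzeeexui" -> "iuxeeezf" -> "iuxezf" -> "uxezf" -> "xzf"
  "wpfxnoev" -> "bukcstja" -> "ajtsckub" -> "ajtsckub" -> "jtsckub" -> "jtsckb"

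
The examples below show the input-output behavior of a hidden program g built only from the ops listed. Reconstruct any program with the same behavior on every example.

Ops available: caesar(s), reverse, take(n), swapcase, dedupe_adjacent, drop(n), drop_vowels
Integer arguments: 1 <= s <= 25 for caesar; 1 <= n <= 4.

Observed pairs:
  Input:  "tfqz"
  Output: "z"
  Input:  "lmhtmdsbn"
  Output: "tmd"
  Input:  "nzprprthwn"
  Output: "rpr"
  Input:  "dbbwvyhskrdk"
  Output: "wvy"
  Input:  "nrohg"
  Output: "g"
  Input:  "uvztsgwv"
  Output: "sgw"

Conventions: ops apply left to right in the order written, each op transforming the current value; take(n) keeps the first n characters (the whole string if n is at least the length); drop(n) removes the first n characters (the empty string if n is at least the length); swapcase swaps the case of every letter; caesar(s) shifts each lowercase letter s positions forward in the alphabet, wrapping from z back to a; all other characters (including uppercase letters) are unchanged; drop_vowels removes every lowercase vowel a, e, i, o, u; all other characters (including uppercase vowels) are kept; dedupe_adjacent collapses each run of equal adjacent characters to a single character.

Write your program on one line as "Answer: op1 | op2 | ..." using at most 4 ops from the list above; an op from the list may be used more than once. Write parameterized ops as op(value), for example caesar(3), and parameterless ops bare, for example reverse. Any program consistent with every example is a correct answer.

drop_vowels | drop(3) | take(3)

Check, running the answer program on each example:
  "tfqz" -> "tfqz" -> "z" -> "z"
  "lmhtmdsbn" -> "lmhtmdsbn" -> "tmdsbn" -> "tmd"
  "nzprprthwn" -> "nzprprthwn" -> "rprthwn" -> "rpr"
  "dbbwvyhskrdk" -> "dbbwvyhskrdk" -> "wvyhskrdk" -> "wvy"
  "nrohg" -> "nrhg" -> "g" -> "g"
  "uvztsgwv" -> "vztsgwv" -> "sgwv" -> "sgw"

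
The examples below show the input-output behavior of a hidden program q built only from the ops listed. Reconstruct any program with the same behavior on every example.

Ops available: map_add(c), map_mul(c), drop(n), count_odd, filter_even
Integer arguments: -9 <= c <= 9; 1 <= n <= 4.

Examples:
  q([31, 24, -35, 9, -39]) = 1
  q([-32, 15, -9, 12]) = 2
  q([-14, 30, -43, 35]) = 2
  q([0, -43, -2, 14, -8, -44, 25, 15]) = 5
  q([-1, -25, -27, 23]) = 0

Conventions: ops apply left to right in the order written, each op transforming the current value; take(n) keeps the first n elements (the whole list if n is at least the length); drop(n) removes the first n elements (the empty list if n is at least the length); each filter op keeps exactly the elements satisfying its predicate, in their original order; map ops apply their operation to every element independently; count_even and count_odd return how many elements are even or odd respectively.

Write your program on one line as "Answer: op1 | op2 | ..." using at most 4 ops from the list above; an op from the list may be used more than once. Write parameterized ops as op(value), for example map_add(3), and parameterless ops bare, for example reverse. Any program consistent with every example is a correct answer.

filter_even | map_add(-9) | count_odd

Check, running the answer program on each example:
  [31, 24, -35, 9, -39] -> [24] -> [15] -> 1
  [-32, 15, -9, 12] -> [-32, 12] -> [-41, 3] -> 2
  [-14, 30, -43, 35] -> [-14, 30] -> [-23, 21] -> 2
  [0, -43, -2, 14, -8, -44, 25, 15] -> [0, -2, 14, -8, -44] -> [-9, -11, 5, -17, -53] -> 5
  [-1, -25, -27, 23] -> [] -> [] -> 0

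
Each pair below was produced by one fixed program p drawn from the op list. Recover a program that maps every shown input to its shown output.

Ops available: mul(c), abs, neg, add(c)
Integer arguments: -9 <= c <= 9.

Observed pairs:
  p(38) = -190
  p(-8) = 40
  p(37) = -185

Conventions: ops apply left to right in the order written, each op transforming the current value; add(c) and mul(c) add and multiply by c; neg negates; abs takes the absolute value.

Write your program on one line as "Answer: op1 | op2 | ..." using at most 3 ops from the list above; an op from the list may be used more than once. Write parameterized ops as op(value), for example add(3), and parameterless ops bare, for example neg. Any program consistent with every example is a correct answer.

neg | mul(-5) | neg

Check, running the answer program on each example:
  38 -> -38 -> 190 -> -190
  -8 -> 8 -> -40 -> 40
  37 -> -37 -> 185 -> -185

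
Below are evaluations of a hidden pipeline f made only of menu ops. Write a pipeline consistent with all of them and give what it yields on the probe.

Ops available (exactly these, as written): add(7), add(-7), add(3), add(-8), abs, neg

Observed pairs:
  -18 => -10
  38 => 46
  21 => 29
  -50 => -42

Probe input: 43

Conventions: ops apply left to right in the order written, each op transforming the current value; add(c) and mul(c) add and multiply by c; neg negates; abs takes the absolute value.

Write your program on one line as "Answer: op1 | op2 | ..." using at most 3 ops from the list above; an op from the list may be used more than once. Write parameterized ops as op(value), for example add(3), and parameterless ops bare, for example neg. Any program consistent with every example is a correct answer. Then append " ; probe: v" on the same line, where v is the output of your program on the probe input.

neg | add(-8) | neg ; probe: 51

Check, running the answer program on each example:
  -18 -> 18 -> 10 -> -10
  38 -> -38 -> -46 -> 46
  21 -> -21 -> -29 -> 29
  -50 -> 50 -> 42 -> -42
  probe: 43 -> -43 -> -51 -> 51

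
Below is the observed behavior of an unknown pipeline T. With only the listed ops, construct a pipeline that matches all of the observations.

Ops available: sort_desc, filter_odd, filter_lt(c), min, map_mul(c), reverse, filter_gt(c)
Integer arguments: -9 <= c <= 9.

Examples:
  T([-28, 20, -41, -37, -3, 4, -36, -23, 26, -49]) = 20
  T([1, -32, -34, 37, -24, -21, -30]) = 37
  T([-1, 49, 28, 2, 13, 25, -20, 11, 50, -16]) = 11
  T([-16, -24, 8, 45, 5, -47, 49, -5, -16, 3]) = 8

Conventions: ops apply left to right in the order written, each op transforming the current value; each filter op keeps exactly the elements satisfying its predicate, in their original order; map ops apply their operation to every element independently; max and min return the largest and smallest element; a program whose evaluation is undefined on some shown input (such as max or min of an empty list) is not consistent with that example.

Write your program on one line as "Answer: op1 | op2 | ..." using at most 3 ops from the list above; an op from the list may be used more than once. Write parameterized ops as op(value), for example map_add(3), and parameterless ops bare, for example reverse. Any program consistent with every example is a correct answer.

sort_desc | filter_gt(7) | min

Check, running the answer program on each example:
  [-28, 20, -41, -37, -3, 4, -36, -23, 26, -49] -> [26, 20, 4, -3, -23, -28, -36, -37, -41, -49] -> [26, 20] -> 20
  [1, -32, -34, 37, -24, -21, -30] -> [37, 1, -21, -24, -30, -32, -34] -> [37] -> 37
  [-1, 49, 28, 2, 13, 25, -20, 11, 50, -16] -> [50, 49, 28, 25, 13, 11, 2, -1, -16, -20] -> [50, 49, 28, 25, 13, 11] -> 11
  [-16, -24, 8, 45, 5, -47, 49, -5, -16, 3] -> [49, 45, 8, 5, 3, -5, -16, -16, -24, -47] -> [49, 45, 8] -> 8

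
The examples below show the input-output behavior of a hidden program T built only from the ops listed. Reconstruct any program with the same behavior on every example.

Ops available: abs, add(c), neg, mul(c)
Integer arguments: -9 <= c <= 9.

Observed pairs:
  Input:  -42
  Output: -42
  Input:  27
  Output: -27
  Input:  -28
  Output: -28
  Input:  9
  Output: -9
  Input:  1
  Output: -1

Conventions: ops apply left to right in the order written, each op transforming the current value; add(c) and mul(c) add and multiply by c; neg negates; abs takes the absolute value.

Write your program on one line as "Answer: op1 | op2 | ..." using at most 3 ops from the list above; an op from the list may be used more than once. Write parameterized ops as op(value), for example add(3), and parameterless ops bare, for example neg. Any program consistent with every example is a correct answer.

abs | neg

Check, running the answer program on each example:
  -42 -> 42 -> -42
  27 -> 27 -> -27
  -28 -> 28 -> -28
  9 -> 9 -> -9
  1 -> 1 -> -1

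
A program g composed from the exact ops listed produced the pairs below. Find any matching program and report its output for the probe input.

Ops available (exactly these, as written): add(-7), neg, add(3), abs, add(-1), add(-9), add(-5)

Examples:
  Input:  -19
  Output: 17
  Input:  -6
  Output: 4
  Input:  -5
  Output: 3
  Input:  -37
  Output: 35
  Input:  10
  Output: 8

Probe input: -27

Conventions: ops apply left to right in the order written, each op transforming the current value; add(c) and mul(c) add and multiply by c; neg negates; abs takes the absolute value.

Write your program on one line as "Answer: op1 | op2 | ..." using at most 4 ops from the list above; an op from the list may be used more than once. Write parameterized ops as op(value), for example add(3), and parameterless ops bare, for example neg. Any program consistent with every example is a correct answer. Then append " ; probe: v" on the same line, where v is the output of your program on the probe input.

abs | add(3) | add(-5) ; probe: 25

Check, running the answer program on each example:
  -19 -> 19 -> 22 -> 17
  -6 -> 6 -> 9 -> 4
  -5 -> 5 -> 8 -> 3
  -37 -> 37 -> 40 -> 35
  10 -> 10 -> 13 -> 8
  probe: -27 -> 27 -> 30 -> 25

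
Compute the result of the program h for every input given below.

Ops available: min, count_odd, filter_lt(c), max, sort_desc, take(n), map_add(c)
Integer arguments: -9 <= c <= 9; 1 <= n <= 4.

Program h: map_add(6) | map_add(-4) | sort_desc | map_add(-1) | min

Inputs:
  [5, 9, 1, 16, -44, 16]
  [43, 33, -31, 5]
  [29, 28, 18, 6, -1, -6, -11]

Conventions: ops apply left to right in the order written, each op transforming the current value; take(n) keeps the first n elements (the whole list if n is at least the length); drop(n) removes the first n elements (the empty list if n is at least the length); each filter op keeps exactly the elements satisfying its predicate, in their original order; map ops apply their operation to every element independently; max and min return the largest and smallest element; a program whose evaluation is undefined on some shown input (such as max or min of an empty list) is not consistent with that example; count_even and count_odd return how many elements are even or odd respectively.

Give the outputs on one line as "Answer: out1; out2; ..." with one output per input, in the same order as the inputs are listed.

-43; -30; -10

Execution, op by op:
  [5, 9, 1, 16, -44, 16] -> [11, 15, 7, 22, -38, 22] -> [7, 11, 3, 18, -42, 18] -> [18, 18, 11, 7, 3, -42] -> [17, 17, 10, 6, 2, -43] -> -43
  [43, 33, -31, 5] -> [49, 39, -25, 11] -> [45, 35, -29, 7] -> [45, 35, 7, -29] -> [44, 34, 6, -30] -> -30
  [29, 28, 18, 6, -1, -6, -11] -> [35, 34, 24, 12, 5, 0, -5] -> [31, 30, 20, 8, 1, -4, -9] -> [31, 30, 20, 8, 1, -4, -9] -> [30, 29, 19, 7, 0, -5, -10] -> -10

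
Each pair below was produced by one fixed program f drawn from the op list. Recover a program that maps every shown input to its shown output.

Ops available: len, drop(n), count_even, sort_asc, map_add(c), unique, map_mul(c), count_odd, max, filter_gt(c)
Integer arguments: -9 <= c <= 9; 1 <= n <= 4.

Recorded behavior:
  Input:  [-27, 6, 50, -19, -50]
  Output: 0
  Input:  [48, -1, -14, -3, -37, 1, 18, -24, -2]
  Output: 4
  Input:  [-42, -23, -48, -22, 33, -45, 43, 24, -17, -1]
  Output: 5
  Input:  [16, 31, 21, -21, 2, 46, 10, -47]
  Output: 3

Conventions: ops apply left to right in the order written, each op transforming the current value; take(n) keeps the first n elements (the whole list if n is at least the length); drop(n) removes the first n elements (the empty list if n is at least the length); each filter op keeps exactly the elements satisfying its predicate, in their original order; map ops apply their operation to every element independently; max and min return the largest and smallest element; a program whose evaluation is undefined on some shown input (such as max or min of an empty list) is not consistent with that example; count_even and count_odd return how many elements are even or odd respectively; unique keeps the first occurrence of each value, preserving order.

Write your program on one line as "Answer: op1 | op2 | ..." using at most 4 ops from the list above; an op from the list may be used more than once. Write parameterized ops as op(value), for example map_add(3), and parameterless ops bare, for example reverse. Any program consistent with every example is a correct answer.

map_add(4) | drop(3) | drop(2) | len

Check, running the answer program on each example:
  [-27, 6, 50, -19, -50] -> [-23, 10, 54, -15, -46] -> [-15, -46] -> [] -> 0
  [48, -1, -14, -3, -37, 1, 18, -24, -2] -> [52, 3, -10, 1, -33, 5, 22, -20, 2] -> [1, -33, 5, 22, -20, 2] -> [5, 22, -20, 2] -> 4
  [-42, -23, -48, -22, 33, -45, 43, 24, -17, -1] -> [-38, -19, -44, -18, 37, -41, 47, 28, -13, 3] -> [-18, 37, -41, 47, 28, -13, 3] -> [-41, 47, 28, -13, 3] -> 5
  [16, 31, 21, -21, 2, 46, 10, -47] -> [20, 35, 25, -17, 6, 50, 14, -43] -> [-17, 6, 50, 14, -43] -> [50, 14, -43] -> 3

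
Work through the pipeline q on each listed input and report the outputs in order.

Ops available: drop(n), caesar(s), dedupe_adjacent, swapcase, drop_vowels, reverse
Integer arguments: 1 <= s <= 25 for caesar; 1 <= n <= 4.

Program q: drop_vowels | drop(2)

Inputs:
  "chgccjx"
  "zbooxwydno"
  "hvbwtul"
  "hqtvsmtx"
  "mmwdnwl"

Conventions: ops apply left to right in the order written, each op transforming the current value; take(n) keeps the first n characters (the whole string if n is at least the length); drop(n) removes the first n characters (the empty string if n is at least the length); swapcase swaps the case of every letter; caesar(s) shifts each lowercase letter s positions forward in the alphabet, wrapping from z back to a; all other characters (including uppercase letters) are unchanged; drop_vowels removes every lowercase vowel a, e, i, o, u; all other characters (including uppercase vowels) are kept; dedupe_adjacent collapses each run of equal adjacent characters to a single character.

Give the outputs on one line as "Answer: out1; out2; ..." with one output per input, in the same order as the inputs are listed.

"gccjx"; "xwydn"; "bwtl"; "tvsmtx"; "wdnwl"

Execution, op by op:
  "chgccjx" -> "chgccjx" -> "gccjx"
  "zbooxwydno" -> "zbxwydn" -> "xwydn"
  "hvbwtul" -> "hvbwtl" -> "bwtl"
  "hqtvsmtx" -> "hqtvsmtx" -> "tvsmtx"
  "mmwdnwl" -> "mmwdnwl" -> "wdnwl"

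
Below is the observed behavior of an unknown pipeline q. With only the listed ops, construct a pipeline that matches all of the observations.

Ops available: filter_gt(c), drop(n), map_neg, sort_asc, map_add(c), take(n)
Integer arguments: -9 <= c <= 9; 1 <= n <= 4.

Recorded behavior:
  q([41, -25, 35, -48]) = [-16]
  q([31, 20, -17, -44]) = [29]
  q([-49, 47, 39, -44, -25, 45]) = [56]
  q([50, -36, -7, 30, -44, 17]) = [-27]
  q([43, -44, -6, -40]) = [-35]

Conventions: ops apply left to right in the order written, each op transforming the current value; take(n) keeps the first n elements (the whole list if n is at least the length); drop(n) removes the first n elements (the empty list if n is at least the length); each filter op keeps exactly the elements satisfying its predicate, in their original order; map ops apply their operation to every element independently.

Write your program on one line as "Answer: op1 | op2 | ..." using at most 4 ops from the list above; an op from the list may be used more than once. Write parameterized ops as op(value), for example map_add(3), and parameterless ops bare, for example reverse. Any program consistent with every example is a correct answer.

map_add(9) | take(2) | drop(1)

Check, running the answer program on each example:
  [41, -25, 35, -48] -> [50, -16, 44, -39] -> [50, -16] -> [-16]
  [31, 20, -17, -44] -> [40, 29, -8, -35] -> [40, 29] -> [29]
  [-49, 47, 39, -44, -25, 45] -> [-40, 56, 48, -35, -16, 54] -> [-40, 56] -> [56]
  [50, -36, -7, 30, -44, 17] -> [59, -27, 2, 39, -35, 26] -> [59, -27] -> [-27]
  [43, -44, -6, -40] -> [52, -35, 3, -31] -> [52, -35] -> [-35]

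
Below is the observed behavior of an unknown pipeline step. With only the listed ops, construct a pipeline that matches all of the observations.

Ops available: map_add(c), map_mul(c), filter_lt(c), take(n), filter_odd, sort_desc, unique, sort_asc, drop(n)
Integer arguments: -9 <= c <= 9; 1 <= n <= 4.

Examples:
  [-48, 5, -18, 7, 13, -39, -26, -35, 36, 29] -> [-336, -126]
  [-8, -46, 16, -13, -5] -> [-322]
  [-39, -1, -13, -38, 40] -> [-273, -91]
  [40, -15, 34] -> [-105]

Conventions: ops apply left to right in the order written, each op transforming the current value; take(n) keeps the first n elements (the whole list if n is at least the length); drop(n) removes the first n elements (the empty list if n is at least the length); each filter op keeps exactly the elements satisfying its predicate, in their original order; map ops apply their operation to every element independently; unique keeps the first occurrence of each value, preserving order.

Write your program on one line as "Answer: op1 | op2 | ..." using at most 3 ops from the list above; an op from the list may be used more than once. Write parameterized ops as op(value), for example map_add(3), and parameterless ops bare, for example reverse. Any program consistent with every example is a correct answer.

take(3) | filter_lt(-8) | map_mul(7)

Check, running the answer program on each example:
  [-48, 5, -18, 7, 13, -39, -26, -35, 36, 29] -> [-48, 5, -18] -> [-48, -18] -> [-336, -126]
  [-8, -46, 16, -13, -5] -> [-8, -46, 16] -> [-46] -> [-322]
  [-39, -1, -13, -38, 40] -> [-39, -1, -13] -> [-39, -13] -> [-273, -91]
  [40, -15, 34] -> [40, -15, 34] -> [-15] -> [-105]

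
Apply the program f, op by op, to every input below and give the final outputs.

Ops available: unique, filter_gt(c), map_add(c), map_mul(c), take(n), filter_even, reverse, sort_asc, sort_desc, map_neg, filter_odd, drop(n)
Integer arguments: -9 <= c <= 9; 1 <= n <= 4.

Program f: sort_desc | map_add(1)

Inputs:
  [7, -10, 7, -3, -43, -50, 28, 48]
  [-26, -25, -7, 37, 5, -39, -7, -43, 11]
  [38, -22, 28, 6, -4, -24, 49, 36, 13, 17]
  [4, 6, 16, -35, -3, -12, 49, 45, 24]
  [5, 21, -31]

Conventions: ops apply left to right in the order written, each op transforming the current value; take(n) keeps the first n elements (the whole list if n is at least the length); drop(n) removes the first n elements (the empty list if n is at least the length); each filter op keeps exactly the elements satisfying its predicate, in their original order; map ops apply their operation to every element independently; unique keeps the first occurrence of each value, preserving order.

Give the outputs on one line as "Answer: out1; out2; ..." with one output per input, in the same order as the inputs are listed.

[49, 29, 8, 8, -2, -9, -42, -49]; [38, 12, 6, -6, -6, -24, -25, -38, -42]; [50, 39, 37, 29, 18, 14, 7, -3, -21, -23]; [50, 46, 25, 17, 7, 5, -2, -11, -34]; [22, 6, -30]

Execution, op by op:
  [7, -10, 7, -3, -43, -50, 28, 48] -> [48, 28, 7, 7, -3, -10, -43, -50] -> [49, 29, 8, 8, -2, -9, -42, -49]
  [-26, -25, -7, 37, 5, -39, -7, -43, 11] -> [37, 11, 5, -7, -7, -25, -26, -39, -43] -> [38, 12, 6, -6, -6, -24, -25, -38, -42]
  [38, -22, 28, 6, -4, -24, 49, 36, 13, 17] -> [49, 38, 36, 28, 17, 13, 6, -4, -22, -24] -> [50, 39, 37, 29, 18, 14, 7, -3, -21, -23]
  [4, 6, 16, -35, -3, -12, 49, 45, 24] -> [49, 45, 24, 16, 6, 4, -3, -12, -35] -> [50, 46, 25, 17, 7, 5, -2, -11, -34]
  [5, 21, -31] -> [21, 5, -31] -> [22, 6, -30]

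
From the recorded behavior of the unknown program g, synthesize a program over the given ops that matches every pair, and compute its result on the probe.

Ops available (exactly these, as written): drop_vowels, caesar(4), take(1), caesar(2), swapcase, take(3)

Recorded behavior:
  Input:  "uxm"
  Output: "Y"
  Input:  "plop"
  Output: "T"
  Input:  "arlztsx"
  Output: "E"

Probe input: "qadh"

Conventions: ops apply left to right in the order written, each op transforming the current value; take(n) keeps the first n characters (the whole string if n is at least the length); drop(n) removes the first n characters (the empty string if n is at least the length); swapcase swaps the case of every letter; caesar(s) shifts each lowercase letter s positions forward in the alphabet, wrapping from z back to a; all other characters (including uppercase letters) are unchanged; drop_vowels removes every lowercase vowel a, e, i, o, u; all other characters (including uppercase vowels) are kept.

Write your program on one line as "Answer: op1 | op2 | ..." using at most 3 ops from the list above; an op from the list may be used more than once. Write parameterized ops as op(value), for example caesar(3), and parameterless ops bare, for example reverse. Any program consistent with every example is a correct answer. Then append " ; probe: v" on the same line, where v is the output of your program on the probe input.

take(1) | caesar(4) | swapcase ; probe: "U"

Check, running the answer program on each example:
  "uxm" -> "u" -> "y" -> "Y"
  "plop" -> "p" -> "t" -> "T"
  "arlztsx" -> "a" -> "e" -> "E"
  probe: "qadh" -> "q" -> "u" -> "U"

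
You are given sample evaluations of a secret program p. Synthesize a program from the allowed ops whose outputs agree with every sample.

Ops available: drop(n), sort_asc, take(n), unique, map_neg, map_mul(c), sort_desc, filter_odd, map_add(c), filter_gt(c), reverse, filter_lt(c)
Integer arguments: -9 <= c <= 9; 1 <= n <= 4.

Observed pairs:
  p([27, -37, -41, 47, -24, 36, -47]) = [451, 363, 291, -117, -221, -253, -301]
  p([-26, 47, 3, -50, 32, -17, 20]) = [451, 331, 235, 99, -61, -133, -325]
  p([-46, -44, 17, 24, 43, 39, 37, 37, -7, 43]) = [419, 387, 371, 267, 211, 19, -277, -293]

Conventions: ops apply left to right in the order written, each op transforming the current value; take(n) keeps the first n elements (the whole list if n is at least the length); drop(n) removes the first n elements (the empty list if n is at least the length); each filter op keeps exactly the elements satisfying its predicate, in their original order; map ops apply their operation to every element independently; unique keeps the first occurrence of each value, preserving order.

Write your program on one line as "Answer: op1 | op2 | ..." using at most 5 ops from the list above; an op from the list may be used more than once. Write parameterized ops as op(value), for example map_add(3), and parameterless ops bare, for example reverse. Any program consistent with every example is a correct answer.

sort_desc | map_add(9) | unique | map_mul(8) | map_add(3)

Check, running the answer program on each example:
  [27, -37, -41, 47, -24, 36, -47] -> [47, 36, 27, -24, -37, -41, -47] -> [56, 45, 36, -15, -28, -32, -38] -> [56, 45, 36, -15, -28, -32, -38] -> [448, 360, 288, -120, -224, -256, -304] -> [451, 363, 291, -117, -221, -253, -301]
  [-26, 47, 3, -50, 32, -17, 20] -> [47, 32, 20, 3, -17, -26, -50] -> [56, 41, 29, 12, -8, -17, -41] -> [56, 41, 29, 12, -8, -17, -41] -> [448, 328, 232, 96, -64, -136, -328] -> [451, 331, 235, 99, -61, -133, -325]
  [-46, -44, 17, 24, 43, 39, 37, 37, -7, 43] -> [43, 43, 39, 37, 37, 24, 17, -7, -44, -46] -> [52, 52, 48, 46, 46, 33, 26, 2, -35, -37] -> [52, 48, 46, 33, 26, 2, -35, -37] -> [416, 384, 368, 264, 208, 16, -280, -296] -> [419, 387, 371, 267, 211, 19, -277, -293]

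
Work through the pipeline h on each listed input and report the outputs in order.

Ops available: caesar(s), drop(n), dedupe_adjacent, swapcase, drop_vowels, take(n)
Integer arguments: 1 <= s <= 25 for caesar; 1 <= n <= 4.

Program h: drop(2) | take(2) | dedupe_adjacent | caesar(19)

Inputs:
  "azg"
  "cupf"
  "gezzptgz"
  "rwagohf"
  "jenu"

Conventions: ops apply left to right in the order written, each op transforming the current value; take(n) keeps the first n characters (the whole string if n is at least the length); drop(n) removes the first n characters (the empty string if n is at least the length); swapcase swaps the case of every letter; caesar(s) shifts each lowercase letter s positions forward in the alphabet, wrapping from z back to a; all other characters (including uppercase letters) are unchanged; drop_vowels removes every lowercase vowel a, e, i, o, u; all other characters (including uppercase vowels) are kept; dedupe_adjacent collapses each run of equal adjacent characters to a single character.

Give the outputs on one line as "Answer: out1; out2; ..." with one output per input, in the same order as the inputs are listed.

Execution, op by op:
  "azg" -> "g" -> "g" -> "g" -> "z"
  "cupf" -> "pf" -> "pf" -> "pf" -> "iy"
  "gezzptgz" -> "zzptgz" -> "zz" -> "z" -> "s"
  "rwagohf" -> "agohf" -> "ag" -> "ag" -> "tz"
  "jenu" -> "nu" -> "nu" -> "nu" -> "gn"

"z"; "iy"; "s"; "tz"; "gn"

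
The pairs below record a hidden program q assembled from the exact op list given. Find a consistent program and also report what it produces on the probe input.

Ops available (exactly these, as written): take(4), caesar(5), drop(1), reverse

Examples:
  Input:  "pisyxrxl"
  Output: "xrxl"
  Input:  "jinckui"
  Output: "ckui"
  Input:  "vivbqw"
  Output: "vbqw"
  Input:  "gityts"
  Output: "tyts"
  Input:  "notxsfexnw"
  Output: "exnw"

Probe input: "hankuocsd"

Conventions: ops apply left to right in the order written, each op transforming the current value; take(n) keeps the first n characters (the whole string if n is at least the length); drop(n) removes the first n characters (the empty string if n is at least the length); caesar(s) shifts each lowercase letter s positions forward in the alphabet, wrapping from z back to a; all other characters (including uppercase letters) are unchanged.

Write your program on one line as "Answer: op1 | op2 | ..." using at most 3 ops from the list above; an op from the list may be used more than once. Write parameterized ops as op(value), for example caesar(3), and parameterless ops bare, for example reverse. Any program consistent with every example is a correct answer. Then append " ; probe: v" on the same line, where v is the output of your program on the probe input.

reverse | take(4) | reverse ; probe: "ocsd"

Check, running the answer program on each example:
  "pisyxrxl" -> "lxrxysip" -> "lxrx" -> "xrxl"
  "jinckui" -> "iukcnij" -> "iukc" -> "ckui"
  "vivbqw" -> "wqbviv" -> "wqbv" -> "vbqw"
  "gityts" -> "stytig" -> "styt" -> "tyts"
  "notxsfexnw" -> "wnxefsxton" -> "wnxe" -> "exnw"
  probe: "hankuocsd" -> "dscouknah" -> "dsco" -> "ocsd"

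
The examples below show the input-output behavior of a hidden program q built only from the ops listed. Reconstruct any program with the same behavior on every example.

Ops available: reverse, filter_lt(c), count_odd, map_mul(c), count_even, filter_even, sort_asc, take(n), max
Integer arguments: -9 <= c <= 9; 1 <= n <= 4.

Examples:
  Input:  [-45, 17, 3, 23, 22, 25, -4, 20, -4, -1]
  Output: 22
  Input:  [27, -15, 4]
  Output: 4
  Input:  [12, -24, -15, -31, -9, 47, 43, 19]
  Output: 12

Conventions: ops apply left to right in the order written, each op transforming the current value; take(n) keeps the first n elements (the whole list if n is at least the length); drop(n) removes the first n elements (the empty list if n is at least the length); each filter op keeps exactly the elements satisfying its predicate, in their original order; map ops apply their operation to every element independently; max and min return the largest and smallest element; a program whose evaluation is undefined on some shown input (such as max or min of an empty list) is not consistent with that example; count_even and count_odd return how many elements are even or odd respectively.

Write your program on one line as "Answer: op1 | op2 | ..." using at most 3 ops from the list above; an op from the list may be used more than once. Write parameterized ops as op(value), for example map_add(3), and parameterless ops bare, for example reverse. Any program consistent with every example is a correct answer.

filter_even | sort_asc | max

Check, running the answer program on each example:
  [-45, 17, 3, 23, 22, 25, -4, 20, -4, -1] -> [22, -4, 20, -4] -> [-4, -4, 20, 22] -> 22
  [27, -15, 4] -> [4] -> [4] -> 4
  [12, -24, -15, -31, -9, 47, 43, 19] -> [12, -24] -> [-24, 12] -> 12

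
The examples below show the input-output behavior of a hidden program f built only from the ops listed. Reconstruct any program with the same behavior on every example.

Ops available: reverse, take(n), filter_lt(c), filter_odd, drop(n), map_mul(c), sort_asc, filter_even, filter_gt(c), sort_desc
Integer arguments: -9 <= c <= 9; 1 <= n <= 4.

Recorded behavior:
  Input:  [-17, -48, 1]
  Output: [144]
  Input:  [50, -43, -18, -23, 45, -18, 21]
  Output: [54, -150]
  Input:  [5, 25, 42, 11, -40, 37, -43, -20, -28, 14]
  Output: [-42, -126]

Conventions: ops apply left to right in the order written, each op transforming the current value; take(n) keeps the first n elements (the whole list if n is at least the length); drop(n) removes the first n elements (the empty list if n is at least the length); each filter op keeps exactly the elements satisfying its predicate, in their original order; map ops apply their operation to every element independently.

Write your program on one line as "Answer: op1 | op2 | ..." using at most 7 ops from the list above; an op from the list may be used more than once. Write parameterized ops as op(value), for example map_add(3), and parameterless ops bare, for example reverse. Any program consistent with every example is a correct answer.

sort_asc | sort_desc | map_mul(-3) | take(4) | filter_even | sort_desc

Check, running the answer program on each example:
  [-17, -48, 1] -> [-48, -17, 1] -> [1, -17, -48] -> [-3, 51, 144] -> [-3, 51, 144] -> [144] -> [144]
  [50, -43, -18, -23, 45, -18, 21] -> [-43, -23, -18, -18, 21, 45, 50] -> [50, 45, 21, -18, -18, -23, -43] -> [-150, -135, -63, 54, 54, 69, 129] -> [-150, -135, -63, 54] -> [-150, 54] -> [54, -150]
  [5, 25, 42, 11, -40, 37, -43, -20, -28, 14] -> [-43, -40, -28, -20, 5, 11, 14, 25, 37, 42] -> [42, 37, 25, 14, 11, 5, -20, -28, -40, -43] -> [-126, -111, -75, -42, -33, -15, 60, 84, 120, 129] -> [-126, -111, -75, -42] -> [-126, -42] -> [-42, -126]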